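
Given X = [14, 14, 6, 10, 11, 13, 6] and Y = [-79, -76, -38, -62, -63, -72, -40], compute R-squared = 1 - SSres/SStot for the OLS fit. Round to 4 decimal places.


The fitted line is Y = -11.1195 + -4.7590*X.
SSres = 19.5478, SStot = 1643.7143.
R^2 = 1 - SSres/SStot = 0.9881.

0.9881


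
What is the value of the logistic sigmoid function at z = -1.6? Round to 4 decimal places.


First, exp(1.6000) = 4.9530.
Then sigma(z) = 1/(1 + 4.9530) = 0.1680.

0.1680


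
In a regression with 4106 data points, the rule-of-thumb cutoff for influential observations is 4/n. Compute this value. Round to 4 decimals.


Cook's distance cutoff = 4/n = 4/4106.
= 0.0010.

0.0010


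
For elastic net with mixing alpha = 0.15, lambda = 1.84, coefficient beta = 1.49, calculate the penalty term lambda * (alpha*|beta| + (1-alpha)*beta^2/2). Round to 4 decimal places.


L1 component = 0.15 * |1.49| = 0.2235.
L2 component = 0.85 * 1.49^2 / 2 = 0.9435.
Penalty = 1.84 * (0.2235 + 0.9435) = 1.84 * 1.1670 = 2.1474.

2.1474


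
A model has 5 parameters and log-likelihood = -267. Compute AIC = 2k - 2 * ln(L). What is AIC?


Compute:
2k = 2*5 = 10.
-2*loglik = -2*(-267) = 534.
AIC = 10 + 534 = 544.

544


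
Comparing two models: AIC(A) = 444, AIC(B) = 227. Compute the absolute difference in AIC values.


Absolute difference = |444 - 227| = 217.
The model with lower AIC (B) is preferred.

217


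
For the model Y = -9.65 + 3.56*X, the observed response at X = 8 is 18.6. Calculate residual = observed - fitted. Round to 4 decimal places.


Predicted = -9.65 + 3.56 * 8 = 18.8300.
Residual = 18.6 - 18.8300 = -0.2300.

-0.2300


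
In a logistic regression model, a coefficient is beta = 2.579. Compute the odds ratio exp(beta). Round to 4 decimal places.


The odds ratio is computed as:
OR = e^(2.579) = 13.1839.

13.1839


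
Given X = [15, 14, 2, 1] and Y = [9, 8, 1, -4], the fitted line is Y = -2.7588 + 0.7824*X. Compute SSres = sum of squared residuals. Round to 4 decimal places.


For each point, residual = actual - predicted.
Residuals: [0.0228, -0.1948, 2.1940, -2.0236].
Sum of squared residuals = 8.9471.

8.9471


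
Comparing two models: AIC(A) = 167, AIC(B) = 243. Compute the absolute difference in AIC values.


Absolute difference = |167 - 243| = 76.
The model with lower AIC (A) is preferred.

76


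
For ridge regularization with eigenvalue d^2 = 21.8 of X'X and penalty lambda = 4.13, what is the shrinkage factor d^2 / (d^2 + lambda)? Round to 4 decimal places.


d^2 + lambda = 21.8 + 4.13 = 25.9300.
Shrinkage factor = 21.8/25.9300 = 0.8407.

0.8407


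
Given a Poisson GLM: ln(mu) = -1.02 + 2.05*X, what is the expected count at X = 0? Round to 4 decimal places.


Linear predictor: eta = -1.02 + (2.05)(0) = -1.0200.
Expected count: mu = exp(-1.0200) = 0.3606.

0.3606


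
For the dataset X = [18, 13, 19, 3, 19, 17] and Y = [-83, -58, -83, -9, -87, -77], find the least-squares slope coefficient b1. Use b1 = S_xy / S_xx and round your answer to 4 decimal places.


Calculate xbar = 14.8333, ybar = -66.1667.
S_xx = 192.8333, S_xy = -925.1667.
Using b1 = S_xy / S_xx = -925.1667 / 192.8333, we get b1 = -4.7978.

-4.7978


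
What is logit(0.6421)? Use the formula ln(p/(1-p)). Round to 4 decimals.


The odds are p/(1-p) = 0.6421 / 0.3579 = 1.7941.
logit(p) = ln(1.7941) = 0.5845.

0.5845


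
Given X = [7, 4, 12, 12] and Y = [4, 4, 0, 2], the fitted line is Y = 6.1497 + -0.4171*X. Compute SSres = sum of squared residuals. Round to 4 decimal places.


Compute predicted values, then residuals = yi - yhat_i.
Residuals: [0.7700, -0.4813, -1.1445, 0.8555].
SSres = sum(residual^2) = 2.8663.

2.8663


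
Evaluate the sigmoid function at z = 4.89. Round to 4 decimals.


First, exp(-4.8900) = 0.0075.
Then sigma(z) = 1/(1 + 0.0075) = 0.9925.

0.9925


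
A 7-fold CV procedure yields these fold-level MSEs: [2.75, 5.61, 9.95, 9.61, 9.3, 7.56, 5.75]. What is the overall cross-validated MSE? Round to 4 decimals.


Sum of fold MSEs = 50.5300.
Average = 50.5300 / 7 = 7.2186.

7.2186


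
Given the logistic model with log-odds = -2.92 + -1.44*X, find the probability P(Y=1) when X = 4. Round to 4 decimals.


z = -2.92 + -1.44 * 4 = -8.6800.
Sigmoid: P = 1 / (1 + exp(8.6800)) = 0.0002.

0.0002


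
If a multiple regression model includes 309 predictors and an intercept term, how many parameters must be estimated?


Including the intercept, the model has 309 predictor coefficients + 1 intercept.
Total = 310.

310


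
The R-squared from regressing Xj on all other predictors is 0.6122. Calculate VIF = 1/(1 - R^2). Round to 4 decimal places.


Denominator: 1 - 0.6122 = 0.3878.
VIF = 1 / 0.3878 = 2.5786.

2.5786


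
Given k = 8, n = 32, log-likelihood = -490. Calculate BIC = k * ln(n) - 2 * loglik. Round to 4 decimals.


k * ln(n) = 8 * ln(32) = 8 * 3.465736 = 27.725888.
-2 * loglik = -2 * (-490) = 980.
BIC = 27.725888 + 980 = 1007.725888, which rounds to 1007.7259.

1007.7259


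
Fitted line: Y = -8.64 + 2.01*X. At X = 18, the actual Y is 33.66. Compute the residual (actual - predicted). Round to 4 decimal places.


Fitted value at X = 18 is yhat = -8.64 + 2.01*18 = 27.5400.
Residual = 33.66 - 27.5400 = 6.1200.

6.1200


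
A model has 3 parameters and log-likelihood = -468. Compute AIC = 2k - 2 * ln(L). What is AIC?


AIC = 2k - 2*loglik = 2(3) - 2(-468).
= 6 + 936 = 942.

942


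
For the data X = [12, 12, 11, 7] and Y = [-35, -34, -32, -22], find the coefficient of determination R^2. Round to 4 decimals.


Fit the OLS line: b0 = -4.5000, b1 = -2.5000.
SSres = 0.5000.
SStot = 106.7500.
R^2 = 1 - 0.5000/106.7500 = 0.9953.

0.9953


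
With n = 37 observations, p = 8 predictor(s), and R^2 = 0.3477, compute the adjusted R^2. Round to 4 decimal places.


Adjusted R^2 = 1 - (1 - R^2) * (n-1)/(n-p-1).
(1 - R^2) = 0.6523.
(n-1)/(n-p-1) = 36/28.
(1 - R^2) * (n-1) = 0.6523 * 36 = 23.4828.
Divide by (n-p-1): 23.4828 / 28 = 0.8387.
Adj R^2 = 1 - 0.8387 = 0.1613.

0.1613


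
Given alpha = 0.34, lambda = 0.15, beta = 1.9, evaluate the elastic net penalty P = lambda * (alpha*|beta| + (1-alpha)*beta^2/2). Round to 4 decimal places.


alpha * |beta| = 0.34 * 1.9 = 0.6460.
(1-alpha) * beta^2/2 = 0.66 * 3.6100/2 = 1.1913.
Total = 0.15 * (0.6460 + 1.1913) = 0.2756.

0.2756


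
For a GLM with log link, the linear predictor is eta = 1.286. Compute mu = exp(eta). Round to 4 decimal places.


The inverse log link gives:
mu = exp(1.286) = 3.6183.

3.6183


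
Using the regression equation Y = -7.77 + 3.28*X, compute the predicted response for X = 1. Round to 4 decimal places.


Plug X = 1 into Y = -7.77 + 3.28*X:
Y = -7.77 + 3.2800 = -4.4900.

-4.4900


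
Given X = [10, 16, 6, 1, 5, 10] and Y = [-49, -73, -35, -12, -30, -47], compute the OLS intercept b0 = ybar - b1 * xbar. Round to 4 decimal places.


The slope is b1 = -3.9701.
Sample means are xbar = 8.0000 and ybar = -41.0000.
Intercept: b0 = -41.0000 - (-3.9701)(8.0000) = -9.2388.

-9.2388


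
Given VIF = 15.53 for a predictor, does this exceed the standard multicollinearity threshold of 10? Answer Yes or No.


Compare VIF = 15.53 to the threshold of 10.
15.53 >= 10, so the answer is Yes.

Yes


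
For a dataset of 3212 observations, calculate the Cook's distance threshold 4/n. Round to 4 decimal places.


Cook's distance cutoff = 4/n = 4/3212.
= 0.0012.

0.0012


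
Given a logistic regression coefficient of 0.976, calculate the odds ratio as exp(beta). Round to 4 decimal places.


Odds ratio = exp(beta) = exp(0.976).
= 2.6538.

2.6538


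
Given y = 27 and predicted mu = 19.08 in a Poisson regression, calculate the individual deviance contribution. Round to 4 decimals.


Compute y*ln(y/mu) = 27*ln(27/19.08) = 27*0.347196 = 9.374292.
y - mu = 7.92.
D = 2*(9.374292 - (7.92)) = 2.908584, which rounds to 2.9086.

2.9086


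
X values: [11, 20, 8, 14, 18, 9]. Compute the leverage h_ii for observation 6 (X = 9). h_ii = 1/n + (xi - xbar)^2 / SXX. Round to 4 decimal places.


n = 6, xbar = 13.3333.
SXX = sum((xi - xbar)^2) = 119.3333.
h = 1/6 + (9 - 13.3333)^2 / 119.3333 = 0.3240.

0.3240


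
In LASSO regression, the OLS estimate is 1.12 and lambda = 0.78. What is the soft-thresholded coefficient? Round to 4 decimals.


Absolute value: |1.12| = 1.12.
Compare to lambda = 0.78.
Since |beta| > lambda, coefficient = sign(beta)*(|beta| - lambda) = 0.3400.

0.3400


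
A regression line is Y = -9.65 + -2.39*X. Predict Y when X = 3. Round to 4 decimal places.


Substitute X = 3 into the equation:
Y = -9.65 + -2.39 * 3 = -9.65 + -7.1700 = -16.8200.

-16.8200


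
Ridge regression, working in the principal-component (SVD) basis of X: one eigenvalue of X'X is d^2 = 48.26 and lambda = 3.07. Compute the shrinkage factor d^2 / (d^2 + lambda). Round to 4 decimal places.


d^2 + lambda = 48.26 + 3.07 = 51.3300.
Shrinkage factor = 48.26/51.3300 = 0.9402.

0.9402


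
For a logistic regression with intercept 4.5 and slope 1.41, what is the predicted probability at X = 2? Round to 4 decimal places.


z = 4.5 + 1.41 * 2 = 7.3200.
Sigmoid: P = 1 / (1 + exp(-7.3200)) = 0.9993.

0.9993


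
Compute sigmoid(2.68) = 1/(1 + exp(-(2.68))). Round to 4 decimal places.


exp(-2.6800) = 0.0686.
1 + exp(-z) = 1.0686.
sigmoid = 1/1.0686 = 0.9358.

0.9358


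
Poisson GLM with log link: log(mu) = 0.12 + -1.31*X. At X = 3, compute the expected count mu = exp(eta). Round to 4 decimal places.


eta = 0.12 + -1.31 * 3 = -3.8100.
mu = exp(-3.8100) = 0.0221.

0.0221


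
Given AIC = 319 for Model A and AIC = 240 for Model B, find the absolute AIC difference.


Absolute difference = |319 - 240| = 79.
The model with lower AIC (B) is preferred.

79


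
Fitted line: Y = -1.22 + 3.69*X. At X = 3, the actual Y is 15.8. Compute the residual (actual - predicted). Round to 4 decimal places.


Fitted value at X = 3 is yhat = -1.22 + 3.69*3 = 9.8500.
Residual = 15.8 - 9.8500 = 5.9500.

5.9500


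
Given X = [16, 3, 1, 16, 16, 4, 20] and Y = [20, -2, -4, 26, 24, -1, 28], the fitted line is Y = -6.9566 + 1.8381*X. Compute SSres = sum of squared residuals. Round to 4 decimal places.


Predicted values from Y = -6.9566 + 1.8381*X.
Residuals: [-2.4530, -0.5577, 1.1185, 3.5470, 1.5470, -1.3958, -1.8054].
SSres = 27.7614.

27.7614


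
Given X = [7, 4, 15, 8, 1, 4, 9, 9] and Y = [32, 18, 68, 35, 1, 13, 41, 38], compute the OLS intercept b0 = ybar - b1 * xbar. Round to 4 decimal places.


The slope is b1 = 4.7862.
Sample means are xbar = 7.1250 and ybar = 30.7500.
Intercept: b0 = 30.7500 - (4.7862)(7.1250) = -3.3517.

-3.3517


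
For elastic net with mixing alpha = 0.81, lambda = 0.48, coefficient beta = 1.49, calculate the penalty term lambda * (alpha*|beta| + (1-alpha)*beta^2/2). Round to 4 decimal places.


alpha * |beta| = 0.81 * 1.49 = 1.2069.
(1-alpha) * beta^2/2 = 0.19 * 2.2201/2 = 0.2109.
Total = 0.48 * (1.2069 + 0.2109) = 0.6805.

0.6805


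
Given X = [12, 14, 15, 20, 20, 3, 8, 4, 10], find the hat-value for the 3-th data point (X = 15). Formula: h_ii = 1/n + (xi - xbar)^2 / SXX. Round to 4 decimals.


Mean of X: xbar = 11.7778.
SXX = 305.5556.
For X = 15: h = 1/9 + (15 - 11.7778)^2/305.5556 = 0.1451.

0.1451


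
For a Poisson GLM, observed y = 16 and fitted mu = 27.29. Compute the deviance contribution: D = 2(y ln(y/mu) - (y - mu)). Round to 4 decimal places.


y/mu = 16/27.29 = 0.586295 (approx.), and ln(16/27.29) = -0.533932.
y * ln(y/mu) = 16 * -0.533932 = -8.542912.
y - mu = -11.29.
D = 2 * (-8.542912 - -11.29) = 5.494176, which rounds to 5.4942.

5.4942


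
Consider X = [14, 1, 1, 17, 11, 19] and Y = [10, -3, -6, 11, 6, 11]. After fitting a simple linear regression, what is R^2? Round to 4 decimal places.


After computing the OLS fit (b0=-5.0179, b1=0.9382):
SSres = 12.1593, SStot = 282.8333.
R^2 = 1 - 12.1593/282.8333 = 0.9570.

0.9570


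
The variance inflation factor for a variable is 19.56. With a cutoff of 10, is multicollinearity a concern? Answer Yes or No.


The threshold is 10.
VIF = 19.56 is >= 10.
Multicollinearity indication: Yes.

Yes


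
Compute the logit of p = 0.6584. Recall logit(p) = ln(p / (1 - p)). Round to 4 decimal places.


The odds are p/(1-p) = 0.6584 / 0.3416 = 1.9274.
logit(p) = ln(1.9274) = 0.6562.

0.6562


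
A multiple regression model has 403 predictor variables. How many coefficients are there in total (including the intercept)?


Total coefficients = number of predictors + 1 (for the intercept).
= 403 + 1 = 404.

404


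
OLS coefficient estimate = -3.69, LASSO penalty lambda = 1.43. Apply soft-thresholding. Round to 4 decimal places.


|beta_OLS| = 3.69.
lambda = 1.43.
Since |beta| > lambda, coefficient = sign(beta)*(|beta| - lambda) = -2.2600.
Result = -2.2600.

-2.2600


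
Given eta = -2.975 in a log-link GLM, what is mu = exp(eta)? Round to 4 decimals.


Apply the inverse link:
mu = e^-2.975 = 0.0510.

0.0510


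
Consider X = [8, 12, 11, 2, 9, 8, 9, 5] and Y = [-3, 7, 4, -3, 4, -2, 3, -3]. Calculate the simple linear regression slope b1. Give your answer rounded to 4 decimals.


First compute the means: xbar = 8.0000, ybar = 0.8750.
Then S_xx = sum((xi - xbar)^2) = 72.0000.
S_xy = sum((xi - xbar)(yi - ybar)) = 74.0000.
b1 = S_xy / S_xx = 74.0000 / 72.0000 = 1.0278.

1.0278


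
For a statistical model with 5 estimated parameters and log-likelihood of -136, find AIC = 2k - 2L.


Compute:
2k = 2*5 = 10.
-2*loglik = -2*(-136) = 272.
AIC = 10 + 272 = 282.

282


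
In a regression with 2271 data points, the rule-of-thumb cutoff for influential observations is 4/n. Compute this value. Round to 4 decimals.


Using the rule of thumb:
Threshold = 4 / 2271 = 0.0018.

0.0018


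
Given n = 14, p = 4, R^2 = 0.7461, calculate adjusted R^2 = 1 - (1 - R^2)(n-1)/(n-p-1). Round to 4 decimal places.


Using the formula:
(1 - 0.7461) = 0.2539.
Multiply by 13/9: 0.2539 * 13 = 3.3007, then 3.3007 / 9 = 0.3667.
Adj R^2 = 1 - 0.3667 = 0.6333.

0.6333


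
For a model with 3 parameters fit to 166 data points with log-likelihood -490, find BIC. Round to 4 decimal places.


k * ln(n) = 3 * ln(166) = 3 * 5.111988 = 15.335964.
-2 * loglik = -2 * (-490) = 980.
BIC = 15.335964 + 980 = 995.335964, which rounds to 995.3360.

995.3360


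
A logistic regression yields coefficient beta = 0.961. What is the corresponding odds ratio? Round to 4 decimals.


Odds ratio = exp(beta) = exp(0.961).
= 2.6143.

2.6143


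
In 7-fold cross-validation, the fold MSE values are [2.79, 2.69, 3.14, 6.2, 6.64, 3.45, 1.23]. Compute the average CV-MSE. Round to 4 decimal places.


Add all fold MSEs: 26.1400.
Divide by k = 7: 26.1400/7 = 3.7343.

3.7343


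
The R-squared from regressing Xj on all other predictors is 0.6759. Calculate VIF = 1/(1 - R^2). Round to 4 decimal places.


Denominator: 1 - 0.6759 = 0.3241.
VIF = 1 / 0.3241 = 3.0855.

3.0855


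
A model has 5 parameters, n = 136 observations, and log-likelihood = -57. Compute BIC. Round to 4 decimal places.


k * ln(n) = 5 * ln(136) = 5 * 4.912655 = 24.563275.
-2 * loglik = -2 * (-57) = 114.
BIC = 24.563275 + 114 = 138.563275, which rounds to 138.5633.

138.5633


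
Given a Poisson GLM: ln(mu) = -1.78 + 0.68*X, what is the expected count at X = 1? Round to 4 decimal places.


Compute eta = -1.78 + 0.68 * 1 = -1.1000.
Apply inverse link: mu = e^-1.1000 = 0.3329.

0.3329


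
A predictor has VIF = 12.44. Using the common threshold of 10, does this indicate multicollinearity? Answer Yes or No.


Compare VIF = 12.44 to the threshold of 10.
12.44 >= 10, so the answer is Yes.

Yes


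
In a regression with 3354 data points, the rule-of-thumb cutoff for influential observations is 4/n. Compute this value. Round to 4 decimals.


The threshold is 4/n.
4/3354 = 0.0012.

0.0012


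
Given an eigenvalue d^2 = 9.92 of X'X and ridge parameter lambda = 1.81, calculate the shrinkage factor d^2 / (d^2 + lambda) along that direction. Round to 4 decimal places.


d^2 + lambda = 9.92 + 1.81 = 11.7300.
Shrinkage factor = 9.92/11.7300 = 0.8457.

0.8457


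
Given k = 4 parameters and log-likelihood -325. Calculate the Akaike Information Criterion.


AIC = 2k - 2*loglik = 2(4) - 2(-325).
= 8 + 650 = 658.

658


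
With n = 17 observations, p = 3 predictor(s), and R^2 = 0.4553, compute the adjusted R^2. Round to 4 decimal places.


Plug in: Adj R^2 = 1 - (1 - 0.4553) * 16/13.
= 1 - 0.5447 * 16/13
= 1 - 8.7152 / 13
= 1 - 0.6704 = 0.3296.

0.3296


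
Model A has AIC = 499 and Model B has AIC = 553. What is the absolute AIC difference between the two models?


Absolute difference = |499 - 553| = 54.
The model with lower AIC (A) is preferred.

54


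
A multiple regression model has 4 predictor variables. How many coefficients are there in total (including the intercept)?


Total coefficients = number of predictors + 1 (for the intercept).
= 4 + 1 = 5.

5


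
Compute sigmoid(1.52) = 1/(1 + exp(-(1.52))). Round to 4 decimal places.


exp(-1.5200) = 0.2187.
1 + exp(-z) = 1.2187.
sigmoid = 1/1.2187 = 0.8205.

0.8205


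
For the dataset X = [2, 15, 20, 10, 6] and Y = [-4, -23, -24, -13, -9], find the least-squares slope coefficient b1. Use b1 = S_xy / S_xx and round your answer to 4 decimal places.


First compute the means: xbar = 10.6000, ybar = -14.6000.
Then S_xx = sum((xi - xbar)^2) = 203.2000.
S_xy = sum((xi - xbar)(yi - ybar)) = -243.2000.
b1 = S_xy / S_xx = -243.2000 / 203.2000 = -1.1969.

-1.1969


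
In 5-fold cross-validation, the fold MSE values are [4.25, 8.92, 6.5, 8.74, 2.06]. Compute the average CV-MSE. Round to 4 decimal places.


Add all fold MSEs: 30.4700.
Divide by k = 5: 30.4700/5 = 6.0940.

6.0940


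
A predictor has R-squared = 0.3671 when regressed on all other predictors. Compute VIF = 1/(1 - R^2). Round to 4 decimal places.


Using VIF = 1/(1 - R^2_j):
1 - 0.3671 = 0.6329.
VIF = 1.5800.

1.5800


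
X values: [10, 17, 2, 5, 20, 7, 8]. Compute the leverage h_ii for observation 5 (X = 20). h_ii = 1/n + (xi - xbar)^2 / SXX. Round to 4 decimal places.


Compute xbar = 9.8571 with n = 7 observations.
SXX = 250.8571.
Leverage = 1/7 + (20 - 9.8571)^2/250.8571 = 0.5530.

0.5530


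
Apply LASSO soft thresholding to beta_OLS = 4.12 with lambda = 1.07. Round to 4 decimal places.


Absolute value: |4.12| = 4.12.
Compare to lambda = 1.07.
Since |beta| > lambda, coefficient = sign(beta)*(|beta| - lambda) = 3.0500.

3.0500


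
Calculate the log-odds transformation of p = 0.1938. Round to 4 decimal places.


The odds are p/(1-p) = 0.1938 / 0.8062 = 0.2404.
logit(p) = ln(0.2404) = -1.4255.

-1.4255


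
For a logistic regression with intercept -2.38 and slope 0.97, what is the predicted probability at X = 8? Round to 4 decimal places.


Compute z = -2.38 + (0.97)(8) = 5.3800.
exp(-z) = 0.0046.
P = 1/(1 + 0.0046) = 0.9954.

0.9954


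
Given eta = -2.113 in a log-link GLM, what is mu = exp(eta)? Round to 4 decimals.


Apply the inverse link:
mu = e^-2.113 = 0.1209.

0.1209


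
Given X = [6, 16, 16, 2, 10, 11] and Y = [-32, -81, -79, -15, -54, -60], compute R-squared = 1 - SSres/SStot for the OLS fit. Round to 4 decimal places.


Fit the OLS line: b0 = -5.7045, b1 = -4.7012.
SSres = 15.6881.
SStot = 3393.5000.
R^2 = 1 - 15.6881/3393.5000 = 0.9954.

0.9954


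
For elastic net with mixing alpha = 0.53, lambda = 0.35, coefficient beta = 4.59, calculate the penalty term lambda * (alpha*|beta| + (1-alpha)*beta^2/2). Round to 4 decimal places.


Compute:
L1 = 0.53 * 4.59 = 2.4327.
L2 = 0.47 * 4.59^2 / 2 = 4.9510.
Penalty = 0.35 * (2.4327 + 4.9510) = 2.5843.

2.5843


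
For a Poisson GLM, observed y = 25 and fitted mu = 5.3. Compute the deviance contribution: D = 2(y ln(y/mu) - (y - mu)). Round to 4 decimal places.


Compute y*ln(y/mu) = 25*ln(25/5.3) = 25*1.551169 = 38.779225.
y - mu = 19.7.
D = 2*(38.779225 - (19.7)) = 38.158450, which rounds to 38.1585.

38.1585


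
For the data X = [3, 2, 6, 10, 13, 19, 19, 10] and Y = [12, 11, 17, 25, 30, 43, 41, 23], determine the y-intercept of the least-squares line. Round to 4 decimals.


Compute b1 = 1.8548 from the OLS formula.
With xbar = 10.2500 and ybar = 25.2500, the intercept is:
b0 = 25.2500 - 1.8548 * 10.2500 = 6.2387.

6.2387


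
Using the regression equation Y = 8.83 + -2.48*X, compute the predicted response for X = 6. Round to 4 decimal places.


Substitute X = 6 into the equation:
Y = 8.83 + -2.48 * 6 = 8.83 + -14.8800 = -6.0500.

-6.0500


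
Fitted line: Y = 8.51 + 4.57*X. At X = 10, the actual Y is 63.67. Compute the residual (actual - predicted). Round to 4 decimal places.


Predicted = 8.51 + 4.57 * 10 = 54.2100.
Residual = 63.67 - 54.2100 = 9.4600.

9.4600


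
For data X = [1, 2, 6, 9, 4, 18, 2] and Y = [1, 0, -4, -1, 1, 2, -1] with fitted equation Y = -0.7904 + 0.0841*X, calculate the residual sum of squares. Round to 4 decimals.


For each point, residual = actual - predicted.
Residuals: [1.7063, 0.6222, -3.7142, -0.9665, 1.4540, 1.2766, -0.3778].
Sum of squared residuals = 21.9146.

21.9146


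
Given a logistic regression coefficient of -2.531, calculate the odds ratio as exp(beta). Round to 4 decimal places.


exp(-2.531) = 0.0796.
So the odds ratio is 0.0796.

0.0796


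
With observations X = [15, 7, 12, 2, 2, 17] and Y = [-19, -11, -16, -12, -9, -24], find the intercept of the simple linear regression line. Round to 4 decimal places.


Compute b1 = -0.8055 from the OLS formula.
With xbar = 9.1667 and ybar = -15.1667, the intercept is:
b0 = -15.1667 - -0.8055 * 9.1667 = -7.7826.

-7.7826


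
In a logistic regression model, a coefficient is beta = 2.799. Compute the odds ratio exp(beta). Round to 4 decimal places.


Odds ratio = exp(beta) = exp(2.799).
= 16.4282.

16.4282


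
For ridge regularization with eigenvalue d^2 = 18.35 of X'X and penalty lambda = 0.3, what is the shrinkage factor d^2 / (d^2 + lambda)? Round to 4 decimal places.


Compute the denominator: 18.35 + 0.3 = 18.6500.
Shrinkage factor = 18.35 / 18.6500 = 0.9839.

0.9839


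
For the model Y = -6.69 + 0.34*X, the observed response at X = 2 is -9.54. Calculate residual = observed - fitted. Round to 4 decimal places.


Fitted value at X = 2 is yhat = -6.69 + 0.34*2 = -6.0100.
Residual = -9.54 - -6.0100 = -3.5300.

-3.5300


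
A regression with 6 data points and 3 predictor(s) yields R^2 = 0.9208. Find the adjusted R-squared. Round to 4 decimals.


Using the formula:
(1 - 0.9208) = 0.0792.
Multiply by 5/2: 0.0792 * 5 = 0.3960, then 0.3960 / 2 = 0.1980.
Adj R^2 = 1 - 0.1980 = 0.8020.

0.8020


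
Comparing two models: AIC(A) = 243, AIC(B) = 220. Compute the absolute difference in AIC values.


Compute |243 - 220| = 23.
Model B has the smaller AIC.

23


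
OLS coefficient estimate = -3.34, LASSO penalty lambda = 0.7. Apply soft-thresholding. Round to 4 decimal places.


Absolute value: |-3.34| = 3.34.
Compare to lambda = 0.7.
Since |beta| > lambda, coefficient = sign(beta)*(|beta| - lambda) = -2.6400.

-2.6400


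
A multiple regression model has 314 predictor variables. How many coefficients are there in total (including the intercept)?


Including the intercept, the model has 314 predictor coefficients + 1 intercept.
Total = 315.

315


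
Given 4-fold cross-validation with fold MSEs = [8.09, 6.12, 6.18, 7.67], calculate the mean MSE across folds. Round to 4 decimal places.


Add all fold MSEs: 28.0600.
Divide by k = 4: 28.0600/4 = 7.0150.

7.0150


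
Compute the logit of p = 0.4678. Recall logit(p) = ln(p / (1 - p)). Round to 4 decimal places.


1 - p = 0.5322.
p/(1-p) = 0.8790.
logit = ln(0.8790) = -0.1290.

-0.1290


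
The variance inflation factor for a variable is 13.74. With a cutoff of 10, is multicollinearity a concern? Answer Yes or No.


Check: VIF = 13.74 vs threshold = 10.
Since 13.74 >= 10, the answer is Yes.

Yes


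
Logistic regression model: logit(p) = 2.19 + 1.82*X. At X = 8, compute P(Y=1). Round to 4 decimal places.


Compute z = 2.19 + (1.82)(8) = 16.7500.
exp(-z) = 0.0000.
P = 1/(1 + 0.0000) = 1.0000.

1.0000


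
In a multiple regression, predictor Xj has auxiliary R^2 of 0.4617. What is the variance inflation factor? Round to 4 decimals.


VIF = 1 / (1 - 0.4617).
= 1 / 0.5383 = 1.8577.

1.8577


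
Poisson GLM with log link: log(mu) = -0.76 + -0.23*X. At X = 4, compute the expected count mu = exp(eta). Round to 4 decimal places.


Linear predictor: eta = -0.76 + (-0.23)(4) = -1.6800.
Expected count: mu = exp(-1.6800) = 0.1864.

0.1864


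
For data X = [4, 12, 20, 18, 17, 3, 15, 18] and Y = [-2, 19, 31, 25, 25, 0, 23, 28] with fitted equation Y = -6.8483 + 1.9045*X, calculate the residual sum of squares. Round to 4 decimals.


Predicted values from Y = -6.8483 + 1.9045*X.
Residuals: [-2.7697, 2.9943, -0.2417, -2.4327, -0.5282, 1.1348, 1.2808, 0.5673].
SSres = 26.1426.

26.1426


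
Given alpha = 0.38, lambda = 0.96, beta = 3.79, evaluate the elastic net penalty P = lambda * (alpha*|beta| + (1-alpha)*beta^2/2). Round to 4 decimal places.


Compute:
L1 = 0.38 * 3.79 = 1.4402.
L2 = 0.62 * 3.79^2 / 2 = 4.4529.
Penalty = 0.96 * (1.4402 + 4.4529) = 5.6573.

5.6573


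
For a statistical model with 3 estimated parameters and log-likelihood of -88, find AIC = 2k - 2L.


AIC = 2*3 - 2*(-88).
= 6 + 176 = 182.

182


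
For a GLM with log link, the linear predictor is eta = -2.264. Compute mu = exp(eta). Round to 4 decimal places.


mu = exp(eta) = exp(-2.264).
= 0.1039.

0.1039


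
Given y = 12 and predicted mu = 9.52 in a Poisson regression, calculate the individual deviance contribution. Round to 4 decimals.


First: ln(12/9.52) = 0.231512.
Then: 12 * 0.231512 = 2.778144.
y - mu = 12 - 9.52 = 2.48.
D = 2(2.778144 - 2.48) = 0.596288, which rounds to 0.5963.

0.5963


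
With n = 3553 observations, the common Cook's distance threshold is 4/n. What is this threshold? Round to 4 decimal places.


Using the rule of thumb:
Threshold = 4 / 3553 = 0.0011.

0.0011


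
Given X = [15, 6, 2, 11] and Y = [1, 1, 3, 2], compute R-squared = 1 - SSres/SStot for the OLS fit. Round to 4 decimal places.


After computing the OLS fit (b0=2.6701, b1=-0.1082):
SSres = 1.6134, SStot = 2.7500.
R^2 = 1 - 1.6134/2.7500 = 0.4133.

0.4133


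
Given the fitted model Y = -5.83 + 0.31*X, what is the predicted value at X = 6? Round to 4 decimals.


Plug X = 6 into Y = -5.83 + 0.31*X:
Y = -5.83 + 1.8600 = -3.9700.

-3.9700


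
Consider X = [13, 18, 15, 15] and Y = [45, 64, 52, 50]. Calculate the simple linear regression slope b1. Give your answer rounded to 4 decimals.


Calculate xbar = 15.2500, ybar = 52.7500.
S_xx = 12.7500, S_xy = 49.2500.
Using b1 = S_xy / S_xx = 49.2500 / 12.7500, we get b1 = 3.8627.

3.8627


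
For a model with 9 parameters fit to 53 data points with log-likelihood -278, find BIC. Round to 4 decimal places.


Compute k*ln(n) = 9*ln(53) = 9*3.970292 = 35.732628.
Then -2*loglik = 556.
BIC = 35.732628 + 556 = 591.732628, which rounds to 591.7326.

591.7326


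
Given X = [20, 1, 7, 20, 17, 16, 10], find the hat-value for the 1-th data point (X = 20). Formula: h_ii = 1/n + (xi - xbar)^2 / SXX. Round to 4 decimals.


n = 7, xbar = 13.0000.
SXX = sum((xi - xbar)^2) = 312.0000.
h = 1/7 + (20 - 13.0000)^2 / 312.0000 = 0.2999.

0.2999


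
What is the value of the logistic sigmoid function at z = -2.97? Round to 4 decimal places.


exp(2.9700) = 19.4919.
1 + exp(-z) = 20.4919.
sigmoid = 1/20.4919 = 0.0488.

0.0488


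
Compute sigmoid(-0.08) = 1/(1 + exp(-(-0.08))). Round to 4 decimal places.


Compute exp(0.0800) = 1.0833.
Sigmoid = 1 / (1 + 1.0833) = 1 / 2.0833 = 0.4800.

0.4800


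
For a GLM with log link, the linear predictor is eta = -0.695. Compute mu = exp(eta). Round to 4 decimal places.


Apply the inverse link:
mu = e^-0.695 = 0.4991.

0.4991


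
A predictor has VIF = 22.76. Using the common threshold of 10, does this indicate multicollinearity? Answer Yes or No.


The threshold is 10.
VIF = 22.76 is >= 10.
Multicollinearity indication: Yes.

Yes


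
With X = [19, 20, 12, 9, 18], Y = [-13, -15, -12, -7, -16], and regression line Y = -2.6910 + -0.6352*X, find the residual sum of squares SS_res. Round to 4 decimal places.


For each point, residual = actual - predicted.
Residuals: [1.7598, 0.3950, -1.6866, 1.4078, -1.8754].
Sum of squared residuals = 11.5966.

11.5966


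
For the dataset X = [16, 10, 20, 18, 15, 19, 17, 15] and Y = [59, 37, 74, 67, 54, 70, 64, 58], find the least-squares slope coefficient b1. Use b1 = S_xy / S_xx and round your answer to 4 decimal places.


First compute the means: xbar = 16.2500, ybar = 60.3750.
Then S_xx = sum((xi - xbar)^2) = 67.5000.
S_xy = sum((xi - xbar)(yi - ybar)) = 249.2500.
b1 = S_xy / S_xx = 249.2500 / 67.5000 = 3.6926.

3.6926


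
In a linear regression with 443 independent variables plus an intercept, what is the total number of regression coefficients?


Including the intercept, the model has 443 predictor coefficients + 1 intercept.
Total = 444.

444


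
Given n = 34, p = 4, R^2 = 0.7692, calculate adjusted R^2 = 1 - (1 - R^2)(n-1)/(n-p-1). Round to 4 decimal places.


Adjusted R^2 = 1 - (1 - R^2) * (n-1)/(n-p-1).
(1 - R^2) = 0.2308.
(n-1)/(n-p-1) = 33/29.
(1 - R^2) * (n-1) = 0.2308 * 33 = 7.6164.
Divide by (n-p-1): 7.6164 / 29 = 0.2626.
Adj R^2 = 1 - 0.2626 = 0.7374.

0.7374


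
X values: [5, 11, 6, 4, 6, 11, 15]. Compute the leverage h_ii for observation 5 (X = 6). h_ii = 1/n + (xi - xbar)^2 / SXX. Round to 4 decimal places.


n = 7, xbar = 8.2857.
SXX = sum((xi - xbar)^2) = 99.4286.
h = 1/7 + (6 - 8.2857)^2 / 99.4286 = 0.1954.

0.1954


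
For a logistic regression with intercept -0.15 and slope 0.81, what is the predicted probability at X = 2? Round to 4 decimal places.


z = -0.15 + 0.81 * 2 = 1.4700.
Sigmoid: P = 1 / (1 + exp(-1.4700)) = 0.8131.

0.8131


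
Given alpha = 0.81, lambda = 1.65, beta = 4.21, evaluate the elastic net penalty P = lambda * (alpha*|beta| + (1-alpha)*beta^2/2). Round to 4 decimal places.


Compute:
L1 = 0.81 * 4.21 = 3.4101.
L2 = 0.19 * 4.21^2 / 2 = 1.6838.
Penalty = 1.65 * (3.4101 + 1.6838) = 8.4049.

8.4049


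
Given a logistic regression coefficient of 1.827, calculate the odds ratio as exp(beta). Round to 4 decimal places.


The odds ratio is computed as:
OR = e^(1.827) = 6.2152.

6.2152


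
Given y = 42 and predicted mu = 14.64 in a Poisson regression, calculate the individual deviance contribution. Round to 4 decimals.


y/mu = 42/14.64 = 2.868852 (approx.), and ln(42/14.64) = 1.053912.
y * ln(y/mu) = 42 * 1.053912 = 44.264304.
y - mu = 27.36.
D = 2 * (44.264304 - 27.36) = 33.808608, which rounds to 33.8086.

33.8086


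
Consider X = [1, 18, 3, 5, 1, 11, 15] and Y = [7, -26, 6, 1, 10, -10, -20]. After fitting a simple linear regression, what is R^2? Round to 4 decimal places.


After computing the OLS fit (b0=11.1846, b1=-2.0424):
SSres = 8.3356, SStot = 1215.7143.
R^2 = 1 - 8.3356/1215.7143 = 0.9931.

0.9931


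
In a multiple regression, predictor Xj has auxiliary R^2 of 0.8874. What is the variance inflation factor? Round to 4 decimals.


Denominator: 1 - 0.8874 = 0.1126.
VIF = 1 / 0.1126 = 8.8810.

8.8810


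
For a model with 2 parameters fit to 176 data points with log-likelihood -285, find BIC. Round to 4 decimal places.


k * ln(n) = 2 * ln(176) = 2 * 5.170484 = 10.340968.
-2 * loglik = -2 * (-285) = 570.
BIC = 10.340968 + 570 = 580.340968, which rounds to 580.3410.

580.3410


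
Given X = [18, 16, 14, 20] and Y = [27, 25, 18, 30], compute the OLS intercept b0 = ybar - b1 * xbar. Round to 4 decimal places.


The slope is b1 = 1.9000.
Sample means are xbar = 17.0000 and ybar = 25.0000.
Intercept: b0 = 25.0000 - (1.9000)(17.0000) = -7.3000.

-7.3000


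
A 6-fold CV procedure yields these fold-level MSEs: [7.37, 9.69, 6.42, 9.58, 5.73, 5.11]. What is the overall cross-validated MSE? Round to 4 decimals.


Sum of fold MSEs = 43.9000.
Average = 43.9000 / 6 = 7.3167.

7.3167


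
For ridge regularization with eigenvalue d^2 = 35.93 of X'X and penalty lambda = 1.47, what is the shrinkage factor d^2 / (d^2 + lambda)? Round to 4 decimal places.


Compute the denominator: 35.93 + 1.47 = 37.4000.
Shrinkage factor = 35.93 / 37.4000 = 0.9607.

0.9607


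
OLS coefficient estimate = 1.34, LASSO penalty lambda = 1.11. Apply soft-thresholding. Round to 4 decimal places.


Absolute value: |1.34| = 1.34.
Compare to lambda = 1.11.
Since |beta| > lambda, coefficient = sign(beta)*(|beta| - lambda) = 0.2300.

0.2300


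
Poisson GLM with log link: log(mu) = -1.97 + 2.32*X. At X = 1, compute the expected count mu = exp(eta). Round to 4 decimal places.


eta = -1.97 + 2.32 * 1 = 0.3500.
mu = exp(0.3500) = 1.4191.

1.4191


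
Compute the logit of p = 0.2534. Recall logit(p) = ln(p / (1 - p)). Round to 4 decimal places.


The odds are p/(1-p) = 0.2534 / 0.7466 = 0.3394.
logit(p) = ln(0.3394) = -1.0806.

-1.0806


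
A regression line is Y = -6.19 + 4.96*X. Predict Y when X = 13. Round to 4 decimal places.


Substitute X = 13 into the equation:
Y = -6.19 + 4.96 * 13 = -6.19 + 64.4800 = 58.2900.

58.2900


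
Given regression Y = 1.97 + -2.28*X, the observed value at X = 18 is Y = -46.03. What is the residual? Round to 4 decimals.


Fitted value at X = 18 is yhat = 1.97 + -2.28*18 = -39.0700.
Residual = -46.03 - -39.0700 = -6.9600.

-6.9600


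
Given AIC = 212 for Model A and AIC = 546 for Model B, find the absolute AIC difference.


|AIC_A - AIC_B| = |212 - 546| = 334.
Model A is preferred (lower AIC).

334


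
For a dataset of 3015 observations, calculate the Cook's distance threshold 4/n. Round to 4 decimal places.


Cook's distance cutoff = 4/n = 4/3015.
= 0.0013.

0.0013


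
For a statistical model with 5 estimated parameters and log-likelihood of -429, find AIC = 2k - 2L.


AIC = 2*5 - 2*(-429).
= 10 + 858 = 868.

868


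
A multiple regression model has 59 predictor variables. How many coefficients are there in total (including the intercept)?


Each predictor gets one coefficient, plus one intercept.
Total parameters = 59 + 1 = 60.

60


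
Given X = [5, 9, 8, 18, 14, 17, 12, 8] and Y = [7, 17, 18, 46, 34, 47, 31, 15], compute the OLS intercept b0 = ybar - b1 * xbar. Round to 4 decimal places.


The slope is b1 = 3.1695.
Sample means are xbar = 11.3750 and ybar = 26.8750.
Intercept: b0 = 26.8750 - (3.1695)(11.3750) = -9.1786.

-9.1786


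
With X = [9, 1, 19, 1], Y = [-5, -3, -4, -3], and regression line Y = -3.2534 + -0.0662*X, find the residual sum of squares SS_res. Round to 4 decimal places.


Predicted values from Y = -3.2534 + -0.0662*X.
Residuals: [-1.1508, 0.3196, 0.5112, 0.3196].
SSres = 1.7900.

1.7900


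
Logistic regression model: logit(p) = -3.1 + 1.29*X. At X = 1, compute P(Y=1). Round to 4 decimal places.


Compute z = -3.1 + (1.29)(1) = -1.8100.
exp(-z) = 6.1104.
P = 1/(1 + 6.1104) = 0.1406.

0.1406


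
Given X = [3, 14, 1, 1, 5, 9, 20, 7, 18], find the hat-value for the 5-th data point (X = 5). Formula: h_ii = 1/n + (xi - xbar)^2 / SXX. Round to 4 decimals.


n = 9, xbar = 8.6667.
SXX = sum((xi - xbar)^2) = 410.0000.
h = 1/9 + (5 - 8.6667)^2 / 410.0000 = 0.1439.

0.1439


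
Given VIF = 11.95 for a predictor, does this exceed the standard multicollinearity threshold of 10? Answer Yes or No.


Check: VIF = 11.95 vs threshold = 10.
Since 11.95 >= 10, the answer is Yes.

Yes


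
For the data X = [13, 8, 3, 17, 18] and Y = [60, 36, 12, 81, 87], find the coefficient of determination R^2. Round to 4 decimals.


The fitted line is Y = -3.5176 + 4.9761*X.
SSres = 2.7091, SStot = 3934.8000.
R^2 = 1 - SSres/SStot = 0.9993.

0.9993


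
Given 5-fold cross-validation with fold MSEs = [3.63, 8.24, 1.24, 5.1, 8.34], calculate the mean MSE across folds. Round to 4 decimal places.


Add all fold MSEs: 26.5500.
Divide by k = 5: 26.5500/5 = 5.3100.

5.3100


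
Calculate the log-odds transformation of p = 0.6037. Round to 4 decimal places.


Compute the odds: 0.6037/0.3963 = 1.5233.
Take the natural log: ln(1.5233) = 0.4209.

0.4209


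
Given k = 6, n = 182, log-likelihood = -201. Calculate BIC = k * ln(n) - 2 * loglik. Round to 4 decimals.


Compute k*ln(n) = 6*ln(182) = 6*5.204007 = 31.224042.
Then -2*loglik = 402.
BIC = 31.224042 + 402 = 433.224042, which rounds to 433.2240.

433.2240


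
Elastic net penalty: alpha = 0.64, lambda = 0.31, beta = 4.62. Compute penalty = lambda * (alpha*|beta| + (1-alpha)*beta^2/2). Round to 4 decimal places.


Compute:
L1 = 0.64 * 4.62 = 2.9568.
L2 = 0.36 * 4.62^2 / 2 = 3.8420.
Penalty = 0.31 * (2.9568 + 3.8420) = 2.1076.

2.1076


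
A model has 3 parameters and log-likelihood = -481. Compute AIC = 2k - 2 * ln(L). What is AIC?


Compute:
2k = 2*3 = 6.
-2*loglik = -2*(-481) = 962.
AIC = 6 + 962 = 968.

968


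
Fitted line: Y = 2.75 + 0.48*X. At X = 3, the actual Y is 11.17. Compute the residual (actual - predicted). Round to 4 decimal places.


Compute yhat = 2.75 + (0.48)(3) = 4.1900.
Residual = actual - predicted = 11.17 - 4.1900 = 6.9800.

6.9800


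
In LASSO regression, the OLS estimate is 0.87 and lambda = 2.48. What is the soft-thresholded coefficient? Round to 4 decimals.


Check: |0.87| = 0.87 vs lambda = 2.48.
Since |beta| <= lambda, the coefficient is set to 0.
Soft-thresholded coefficient = 0.0000.

0.0000


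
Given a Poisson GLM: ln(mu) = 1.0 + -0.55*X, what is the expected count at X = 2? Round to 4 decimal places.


Compute eta = 1.0 + -0.55 * 2 = -0.1000.
Apply inverse link: mu = e^-0.1000 = 0.9048.

0.9048


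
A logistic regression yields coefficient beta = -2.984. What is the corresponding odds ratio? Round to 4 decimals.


Odds ratio = exp(beta) = exp(-2.984).
= 0.0506.

0.0506


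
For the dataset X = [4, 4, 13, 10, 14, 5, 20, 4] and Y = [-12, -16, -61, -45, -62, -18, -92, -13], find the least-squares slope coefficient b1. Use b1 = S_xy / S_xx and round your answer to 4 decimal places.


First compute the means: xbar = 9.2500, ybar = -39.8750.
Then S_xx = sum((xi - xbar)^2) = 253.5000.
S_xy = sum((xi - xbar)(yi - ybar)) = -1254.2500.
b1 = S_xy / S_xx = -1254.2500 / 253.5000 = -4.9477.

-4.9477


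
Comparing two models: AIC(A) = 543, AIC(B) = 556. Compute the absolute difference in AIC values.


|AIC_A - AIC_B| = |543 - 556| = 13.
Model A is preferred (lower AIC).

13


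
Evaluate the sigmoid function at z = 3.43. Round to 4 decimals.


exp(-3.4300) = 0.0324.
1 + exp(-z) = 1.0324.
sigmoid = 1/1.0324 = 0.9686.

0.9686


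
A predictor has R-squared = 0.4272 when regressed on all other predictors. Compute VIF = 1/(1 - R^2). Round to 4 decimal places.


Using VIF = 1/(1 - R^2_j):
1 - 0.4272 = 0.5728.
VIF = 1.7458.

1.7458


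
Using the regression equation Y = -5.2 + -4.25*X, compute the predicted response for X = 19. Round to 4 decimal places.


Substitute X = 19 into the equation:
Y = -5.2 + -4.25 * 19 = -5.2 + -80.7500 = -85.9500.

-85.9500


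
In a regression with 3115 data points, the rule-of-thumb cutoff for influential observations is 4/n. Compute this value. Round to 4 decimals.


The threshold is 4/n.
4/3115 = 0.0013.

0.0013


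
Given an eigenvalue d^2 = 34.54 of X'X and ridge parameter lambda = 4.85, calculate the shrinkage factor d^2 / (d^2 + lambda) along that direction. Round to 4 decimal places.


Compute the denominator: 34.54 + 4.85 = 39.3900.
Shrinkage factor = 34.54 / 39.3900 = 0.8769.

0.8769


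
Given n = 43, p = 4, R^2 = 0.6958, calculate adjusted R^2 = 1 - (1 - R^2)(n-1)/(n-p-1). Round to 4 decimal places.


Using the formula:
(1 - 0.6958) = 0.3042.
Multiply by 42/38: 0.3042 * 42 = 12.7764, then 12.7764 / 38 = 0.3362.
Adj R^2 = 1 - 0.3362 = 0.6638.

0.6638
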